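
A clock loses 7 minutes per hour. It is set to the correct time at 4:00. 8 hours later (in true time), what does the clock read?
For every 60 true minutes, the faulty clock advances 60 - 7 = 53 minutes.
True elapsed: 8 hours = 480 minutes.
Faulty clock advances: 480 x 53/60 = 424 minutes (drift: 56 minutes behind).
Shown time: 4:00 + 424 minutes = 11:04.

Final answer: 11:04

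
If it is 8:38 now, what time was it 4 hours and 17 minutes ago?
Starting time: 8:38 = 518 total minutes past 12:00
Subtracting: 4 hours and 17 minutes = 257 minutes
518 - 257 = 261 minutes
= 4 hours and 21 minutes past 12:00 = 4:21

Final answer: 4:21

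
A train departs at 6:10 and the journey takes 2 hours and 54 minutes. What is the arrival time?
Starting time: 6:10
Adding 54 minutes to 10 minutes: 10 + 54 = 64 minutes = 1 hour and 4 minutes
Adding 2 hours: 6 + 2 + 1 (carry) = 9
Final time: 9:04

Final answer: 9:04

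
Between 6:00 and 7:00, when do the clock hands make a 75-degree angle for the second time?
At t minutes past 6:00, the hour hand is at 30 x 6 + 0.5t degrees and the minute hand is at 6t degrees.
The smaller angle between them is 75 degrees when |30H - 5.5t| = 75 or |30H - 5.5t| = 285.
With H = 6, solve 30 x 6 - 5.5t = +/- target for each target:
  t = (30 x 6 - 75) / 5.5 = 19.09
  t = (30 x 6 + 75) / 5.5 = 46.36
  t = (30 x 6 - 285) / 5.5 = -19.09 (outside (0, 60))
  t = (30 x 6 + 285) / 5.5 = 84.55 (outside (0, 60))
Valid solutions in (0, 60): {19.09, 46.36} minutes.
The second occurrence is t = 46.36 minutes.
The hands form a 75-degree angle at 46.36 minutes past 6:00.

Final answer: 46.36 minutes past 6:00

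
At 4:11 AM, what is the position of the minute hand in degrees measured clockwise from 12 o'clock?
The minute hand moves 6 degrees per minute.
At 4:11: 11 x 6 = 66 degrees

Final answer: 66 degrees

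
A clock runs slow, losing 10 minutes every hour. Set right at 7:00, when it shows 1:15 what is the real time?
For every 60 true minutes, the faulty clock advances 50 minutes, so 1 faulty-clock minute corresponds to 60/50 true minutes.
From 7:00 to 1:15 on the faulty dial is 375 minutes.
True elapsed: 375 x 60/50 = 450 minutes = 7 hours and 30 minutes.
True time: 7:00 + 7 hours and 30 minutes = 2:30.

Final answer: 2:30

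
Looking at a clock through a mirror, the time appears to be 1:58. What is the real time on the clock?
Reflection across the vertical (12-6) axis maps a hand at angle A degrees to (360 - A) degrees, which sends a reading of T minutes past 12:00 to (720 - T) minutes past 12:00.
Mirror reads 1:58 = 118 minutes past 12:00.
Actual time: (720 - 118) mod 720 = 602 minutes = 10:02.

Final answer: 10:02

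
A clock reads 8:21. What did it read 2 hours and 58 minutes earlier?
Starting time: 8:21 = 501 total minutes past 12:00
Subtracting: 2 hours and 58 minutes = 178 minutes
501 - 178 = 323 minutes
= 5 hours and 23 minutes past 12:00 = 5:23

Final answer: 5:23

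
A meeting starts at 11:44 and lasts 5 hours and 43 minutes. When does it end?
Starting time: 11:44
Adding 43 minutes to 44 minutes: 44 + 43 = 87 minutes = 1 hour and 27 minutes
Adding 5 hours: 11 + 5 + 1 (carry) = 17 - 12 = 5
Final time: 5:27

Final answer: 5:27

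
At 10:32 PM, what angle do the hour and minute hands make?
Hour hand position: 10 x 30 + 32 x 0.5 = 316 degrees
Minute hand position: 32 x 6 = 192 degrees
Difference: |316 - 192| = 124 degrees
The angle between the hands is 124 degrees

Final answer: 124 degrees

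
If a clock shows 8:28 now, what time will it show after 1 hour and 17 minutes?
Starting time: 8:28
Adding 17 minutes to 28 minutes: 28 + 17 = 45 minutes
Adding 1 hour: 8 + 1 = 9
Final time: 9:45

Final answer: 9:45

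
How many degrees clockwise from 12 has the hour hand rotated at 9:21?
The hour hand moves 30 degrees per hour and 0.5 degrees per minute.
At 9:21: (9) x 30 + 21 x 0.5 = 270 + 10.5 = 280.5 degrees

Final answer: 280.5 degrees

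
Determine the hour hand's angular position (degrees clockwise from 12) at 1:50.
The hour hand moves 30 degrees per hour and 0.5 degrees per minute.
At 1:50: (1) x 30 + 50 x 0.5 = 30 + 25 = 55 degrees

Final answer: 55 degrees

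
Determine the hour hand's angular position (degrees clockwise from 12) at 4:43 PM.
The hour hand moves 30 degrees per hour and 0.5 degrees per minute.
At 4:43: (4) x 30 + 43 x 0.5 = 120 + 21.5 = 141.5 degrees

Final answer: 141.5 degrees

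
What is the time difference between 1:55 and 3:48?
From 1:55 to 3:48:
(3 x 60 + 48) - (1 x 60 + 55) = 228 - 115 = 113 minutes
= 1 hour and 53 minutes

Final answer: 1 hour and 53 minutes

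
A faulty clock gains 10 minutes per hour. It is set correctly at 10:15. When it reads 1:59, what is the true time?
For every 60 true minutes, the faulty clock advances 70 minutes, so 1 faulty-clock minute corresponds to 60/70 true minutes.
From 10:15 to 1:59 on the faulty dial is 224 minutes.
True elapsed: 224 x 60/70 = 192 minutes = 3 hours and 12 minutes.
True time: 10:15 + 3 hours and 12 minutes = 1:27.

Final answer: 1:27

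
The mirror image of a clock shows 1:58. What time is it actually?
Reflection across the vertical (12-6) axis maps a hand at angle A degrees to (360 - A) degrees, which sends a reading of T minutes past 12:00 to (720 - T) minutes past 12:00.
Mirror reads 1:58 = 118 minutes past 12:00.
Actual time: (720 - 118) mod 720 = 602 minutes = 10:02.

Final answer: 10:02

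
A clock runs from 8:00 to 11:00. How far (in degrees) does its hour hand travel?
The hour hand moves 0.5 degrees per minute.
Time elapsed: 11:00 - 8:00 = 180 minutes
Angular displacement: 180 x 0.5 = 90 degrees

Final answer: 90 degrees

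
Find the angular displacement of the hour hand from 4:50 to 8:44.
The hour hand moves 0.5 degrees per minute.
Time elapsed: 8:44 - 4:50 = 234 minutes
Angular displacement: 234 x 0.5 = 117 degrees

Final answer: 117 degrees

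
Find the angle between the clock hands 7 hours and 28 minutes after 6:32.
First find the time 7 hours and 28 minutes after 6:32.
Total minutes: 6 x 60 + 32 + 7 x 60 + 28 = 840.
840 mod 720 = 120 minutes = 2:00.
Now compute the angle at 2:00:
Hour hand: 2 x 30 + 0 x 0.5 = 60 degrees
Minute hand: 0 x 6 = 0 degrees
Difference: |60 - 0| = 60 degrees
The angle is 60 degrees

Final answer: 60 degrees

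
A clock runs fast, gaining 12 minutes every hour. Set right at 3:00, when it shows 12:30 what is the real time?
For every 60 true minutes, the faulty clock advances 72 minutes, so 1 faulty-clock minute corresponds to 60/72 true minutes.
From 3:00 to 12:30 on the faulty dial is 570 minutes.
True elapsed: 570 x 60/72 = 475 minutes = 7 hours and 55 minutes.
True time: 3:00 + 7 hours and 55 minutes = 10:55.

Final answer: 10:55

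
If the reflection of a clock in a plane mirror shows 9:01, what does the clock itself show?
Reflection across the vertical (12-6) axis maps a hand at angle A degrees to (360 - A) degrees, which sends a reading of T minutes past 12:00 to (720 - T) minutes past 12:00.
Mirror reads 9:01 = 541 minutes past 12:00.
Actual time: (720 - 541) mod 720 = 179 minutes = 2:59.

Final answer: 2:59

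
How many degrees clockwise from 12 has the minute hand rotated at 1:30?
The minute hand moves 6 degrees per minute.
At 1:30: 30 x 6 = 180 degrees

Final answer: 180 degrees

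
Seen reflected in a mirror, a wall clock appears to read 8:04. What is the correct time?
Reflection across the vertical (12-6) axis maps a hand at angle A degrees to (360 - A) degrees, which sends a reading of T minutes past 12:00 to (720 - T) minutes past 12:00.
Mirror reads 8:04 = 484 minutes past 12:00.
Actual time: (720 - 484) mod 720 = 236 minutes = 3:56.

Final answer: 3:56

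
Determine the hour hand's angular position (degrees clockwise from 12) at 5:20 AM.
The hour hand moves 30 degrees per hour and 0.5 degrees per minute.
At 5:20: (5) x 30 + 20 x 0.5 = 150 + 10 = 160 degrees

Final answer: 160 degrees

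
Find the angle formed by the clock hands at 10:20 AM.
Hour hand position: 10 x 30 + 20 x 0.5 = 310 degrees
Minute hand position: 20 x 6 = 120 degrees
Difference: |310 - 120| = 190 degrees
Since 190 > 180, the smaller angle is 360 - 190 = 170 degrees

Final answer: 170 degrees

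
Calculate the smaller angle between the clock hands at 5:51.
Hour hand position: 5 x 30 + 51 x 0.5 = 175.5 degrees
Minute hand position: 51 x 6 = 306 degrees
Difference: |175.5 - 306| = 130.5 degrees
The angle between the hands is 130.5 degrees

Final answer: 130.5 degrees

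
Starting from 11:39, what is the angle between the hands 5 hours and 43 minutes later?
First find the time 5 hours and 43 minutes after 11:39.
Total minutes: 11 x 60 + 39 + 5 x 60 + 43 = 1042.
1042 mod 720 = 322 minutes = 5:22.
Now compute the angle at 5:22:
Hour hand: 5 x 30 + 22 x 0.5 = 161 degrees
Minute hand: 22 x 6 = 132 degrees
Difference: |161 - 132| = 29 degrees
The angle is 29 degrees

Final answer: 29 degrees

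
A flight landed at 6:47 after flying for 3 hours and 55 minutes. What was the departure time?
Starting time: 6:47 = 407 total minutes past 12:00
Subtracting: 3 hours and 55 minutes = 235 minutes
407 - 235 = 172 minutes
= 2 hours and 52 minutes past 12:00 = 2:52

Final answer: 2:52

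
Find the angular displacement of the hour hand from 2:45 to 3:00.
The hour hand moves 0.5 degrees per minute.
Time elapsed: 3:00 - 2:45 = 15 minutes
Angular displacement: 15 x 0.5 = 7.5 degrees

Final answer: 7.5 degrees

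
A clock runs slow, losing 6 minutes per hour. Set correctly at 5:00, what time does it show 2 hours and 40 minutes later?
For every 60 true minutes, the faulty clock advances 60 - 6 = 54 minutes.
True elapsed: 2 hours and 40 minutes = 160 minutes.
Faulty clock advances: 160 x 54/60 = 144 minutes (drift: 16 minutes behind).
Shown time: 5:00 + 144 minutes = 7:24.

Final answer: 7:24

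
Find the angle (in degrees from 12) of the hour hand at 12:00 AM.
The hour hand moves 30 degrees per hour and 0.5 degrees per minute.
At 12:00: (0) x 30 + 0 x 0.5 = 0 + 0 = 0 degrees

Final answer: 0 degrees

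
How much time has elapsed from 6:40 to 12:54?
From 6:40 to 12:54:
(12 x 60 + 54) - (6 x 60 + 40) = 774 - 400 = 374 minutes
= 6 hours and 14 minutes

Final answer: 6 hours and 14 minutes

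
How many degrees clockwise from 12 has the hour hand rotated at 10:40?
The hour hand moves 30 degrees per hour and 0.5 degrees per minute.
At 10:40: (10) x 30 + 40 x 0.5 = 300 + 20 = 320 degrees

Final answer: 320 degrees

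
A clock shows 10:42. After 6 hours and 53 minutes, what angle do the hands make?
First find the time 6 hours and 53 minutes after 10:42.
Total minutes: 10 x 60 + 42 + 6 x 60 + 53 = 1055.
1055 mod 720 = 335 minutes = 5:35.
Now compute the angle at 5:35:
Hour hand: 5 x 30 + 35 x 0.5 = 167.5 degrees
Minute hand: 35 x 6 = 210 degrees
Difference: |167.5 - 210| = 42.5 degrees
The angle is 42.5 degrees

Final answer: 42.5 degrees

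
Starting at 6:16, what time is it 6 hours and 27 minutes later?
Starting time: 6:16
Adding 27 minutes to 16 minutes: 16 + 27 = 43 minutes
Adding 6 hours: 6 + 6 = 12
Final time: 12:43

Final answer: 12:43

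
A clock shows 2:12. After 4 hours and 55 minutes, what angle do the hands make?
First find the time 4 hours and 55 minutes after 2:12.
Total minutes: 2 x 60 + 12 + 4 x 60 + 55 = 427.
427 mod 720 = 427 minutes = 7:07.
Now compute the angle at 7:07:
Hour hand: 7 x 30 + 7 x 0.5 = 213.5 degrees
Minute hand: 7 x 6 = 42 degrees
Difference: |213.5 - 42| = 171.5 degrees
The angle is 171.5 degrees

Final answer: 171.5 degrees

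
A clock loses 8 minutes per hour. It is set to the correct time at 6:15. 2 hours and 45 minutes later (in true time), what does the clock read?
For every 60 true minutes, the faulty clock advances 60 - 8 = 52 minutes.
True elapsed: 2 hours and 45 minutes = 165 minutes.
Faulty clock advances: 165 x 52/60 = 143 minutes (drift: 22 minutes behind).
Shown time: 6:15 + 143 minutes = 8:38.

Final answer: 8:38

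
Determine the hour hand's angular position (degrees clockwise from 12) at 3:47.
The hour hand moves 30 degrees per hour and 0.5 degrees per minute.
At 3:47: (3) x 30 + 47 x 0.5 = 90 + 23.5 = 113.5 degrees

Final answer: 113.5 degrees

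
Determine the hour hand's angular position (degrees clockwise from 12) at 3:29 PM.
The hour hand moves 30 degrees per hour and 0.5 degrees per minute.
At 3:29: (3) x 30 + 29 x 0.5 = 90 + 14.5 = 104.5 degrees

Final answer: 104.5 degrees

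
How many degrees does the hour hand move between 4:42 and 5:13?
The hour hand moves 0.5 degrees per minute.
Time elapsed: 5:13 - 4:42 = 31 minutes
Angular displacement: 31 x 0.5 = 15.5 degrees

Final answer: 15.5 degrees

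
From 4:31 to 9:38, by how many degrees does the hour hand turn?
The hour hand moves 0.5 degrees per minute.
Time elapsed: 9:38 - 4:31 = 307 minutes
Angular displacement: 307 x 0.5 = 153.5 degrees

Final answer: 153.5 degrees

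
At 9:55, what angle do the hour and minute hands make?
Hour hand position: 9 x 30 + 55 x 0.5 = 297.5 degrees
Minute hand position: 55 x 6 = 330 degrees
Difference: |297.5 - 330| = 32.5 degrees
The angle between the hands is 32.5 degrees

Final answer: 32.5 degrees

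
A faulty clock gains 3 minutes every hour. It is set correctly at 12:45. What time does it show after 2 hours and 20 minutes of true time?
For every 60 true minutes, the faulty clock advances 60 + 3 = 63 minutes.
True elapsed: 2 hours and 20 minutes = 140 minutes.
Faulty clock advances: 140 x 63/60 = 147 minutes (drift: 7 minutes ahead).
Shown time: 12:45 + 147 minutes = 3:12.

Final answer: 3:12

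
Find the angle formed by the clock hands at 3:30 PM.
Hour hand position: 3 x 30 + 30 x 0.5 = 105 degrees
Minute hand position: 30 x 6 = 180 degrees
Difference: |105 - 180| = 75 degrees
The angle between the hands is 75 degrees

Final answer: 75 degrees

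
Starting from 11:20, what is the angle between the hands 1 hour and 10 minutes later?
First find the time 1 hour and 10 minutes after 11:20.
Total minutes: 11 x 60 + 20 + 1 x 60 + 10 = 750.
750 mod 720 = 30 minutes = 12:30.
Now compute the angle at 12:30:
Hour hand: 0 x 30 + 30 x 0.5 = 15 degrees
Minute hand: 30 x 6 = 180 degrees
Difference: |15 - 180| = 165 degrees
The angle is 165 degrees

Final answer: 165 degrees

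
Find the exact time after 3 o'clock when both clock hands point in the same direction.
The minute hand gains 5.5 degrees per minute on the hour hand.
At 3:00, the hour hand is at 90 degrees and the minute hand is at 0 degrees.
The gap is 90 degrees. Time to close: 90/5.5 = 60 x 3/11 = 16.36 minutes.
The hands overlap at 16.36 minutes past 3:00.

Final answer: 16.36 minutes past 3:00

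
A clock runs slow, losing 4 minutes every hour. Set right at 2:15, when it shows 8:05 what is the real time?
For every 60 true minutes, the faulty clock advances 56 minutes, so 1 faulty-clock minute corresponds to 60/56 true minutes.
From 2:15 to 8:05 on the faulty dial is 350 minutes.
True elapsed: 350 x 60/56 = 375 minutes = 6 hours and 15 minutes.
True time: 2:15 + 6 hours and 15 minutes = 8:30.

Final answer: 8:30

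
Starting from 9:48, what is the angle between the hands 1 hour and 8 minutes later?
First find the time 1 hour and 8 minutes after 9:48.
Total minutes: 9 x 60 + 48 + 1 x 60 + 8 = 656.
656 mod 720 = 656 minutes = 10:56.
Now compute the angle at 10:56:
Hour hand: 10 x 30 + 56 x 0.5 = 328 degrees
Minute hand: 56 x 6 = 336 degrees
Difference: |328 - 336| = 8 degrees
The angle is 8 degrees

Final answer: 8 degrees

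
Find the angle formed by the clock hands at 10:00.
Hour hand position: 10 x 30 + 0 x 0.5 = 300 degrees
Minute hand position: 0 x 6 = 0 degrees
Difference: |300 - 0| = 300 degrees
Since 300 > 180, the smaller angle is 360 - 300 = 60 degrees

Final answer: 60 degrees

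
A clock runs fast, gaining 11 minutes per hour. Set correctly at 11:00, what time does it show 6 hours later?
For every 60 true minutes, the faulty clock advances 60 + 11 = 71 minutes.
True elapsed: 6 hours = 360 minutes.
Faulty clock advances: 360 x 71/60 = 426 minutes (drift: 66 minutes ahead).
Shown time: 11:00 + 426 minutes = 6:06.

Final answer: 6:06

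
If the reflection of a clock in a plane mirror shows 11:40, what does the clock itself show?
Reflection across the vertical (12-6) axis maps a hand at angle A degrees to (360 - A) degrees, which sends a reading of T minutes past 12:00 to (720 - T) minutes past 12:00.
Mirror reads 11:40 = 700 minutes past 12:00.
Actual time: (720 - 700) mod 720 = 20 minutes = 12:20.

Final answer: 12:20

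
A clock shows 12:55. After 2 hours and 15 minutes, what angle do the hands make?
First find the time 2 hours and 15 minutes after 12:55.
Total minutes: 12 x 60 + 55 + 2 x 60 + 15 = 910.
910 mod 720 = 190 minutes = 3:10.
Now compute the angle at 3:10:
Hour hand: 3 x 30 + 10 x 0.5 = 95 degrees
Minute hand: 10 x 6 = 60 degrees
Difference: |95 - 60| = 35 degrees
The angle is 35 degrees

Final answer: 35 degrees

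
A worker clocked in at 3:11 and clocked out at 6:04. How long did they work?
From 3:11 to 6:04:
(6 x 60 + 4) - (3 x 60 + 11) = 364 - 191 = 173 minutes
= 2 hours and 53 minutes

Final answer: 2 hours and 53 minutes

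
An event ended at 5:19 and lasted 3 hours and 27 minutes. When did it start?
Starting time: 5:19 = 319 total minutes past 12:00
Subtracting: 3 hours and 27 minutes = 207 minutes
319 - 207 = 112 minutes
= 1 hour and 52 minutes past 12:00 = 1:52

Final answer: 1:52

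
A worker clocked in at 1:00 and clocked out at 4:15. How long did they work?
From 1:00 to 4:15:
(4 x 60 + 15) - (1 x 60 + 0) = 255 - 60 = 195 minutes
= 3 hours and 15 minutes

Final answer: 3 hours and 15 minutes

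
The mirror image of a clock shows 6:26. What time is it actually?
Reflection across the vertical (12-6) axis maps a hand at angle A degrees to (360 - A) degrees, which sends a reading of T minutes past 12:00 to (720 - T) minutes past 12:00.
Mirror reads 6:26 = 386 minutes past 12:00.
Actual time: (720 - 386) mod 720 = 334 minutes = 5:34.

Final answer: 5:34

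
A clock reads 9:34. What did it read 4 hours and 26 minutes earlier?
Starting time: 9:34 = 574 total minutes past 12:00
Subtracting: 4 hours and 26 minutes = 266 minutes
574 - 266 = 308 minutes
= 5 hours and 8 minutes past 12:00 = 5:08

Final answer: 5:08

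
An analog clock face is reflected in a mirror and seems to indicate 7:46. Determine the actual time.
Reflection across the vertical (12-6) axis maps a hand at angle A degrees to (360 - A) degrees, which sends a reading of T minutes past 12:00 to (720 - T) minutes past 12:00.
Mirror reads 7:46 = 466 minutes past 12:00.
Actual time: (720 - 466) mod 720 = 254 minutes = 4:14.

Final answer: 4:14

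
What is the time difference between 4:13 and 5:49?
From 4:13 to 5:49:
(5 x 60 + 49) - (4 x 60 + 13) = 349 - 253 = 96 minutes
= 1 hour and 36 minutes

Final answer: 1 hour and 36 minutes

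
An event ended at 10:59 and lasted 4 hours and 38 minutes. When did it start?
Starting time: 10:59 = 659 total minutes past 12:00
Subtracting: 4 hours and 38 minutes = 278 minutes
659 - 278 = 381 minutes
= 6 hours and 21 minutes past 12:00 = 6:21

Final answer: 6:21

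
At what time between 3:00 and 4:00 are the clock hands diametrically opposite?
For hands to be 180 degrees apart: |30H - 5.5t| = 180
With H = 3: t = (30 x 3 + 180)/5.5 = 49.09 or t = (30 x 3 - 180)/5.5 = -16.36
First valid solution (0 < t < 60): t = 49.09 minutes
The hands are opposite at 49.09 minutes past 3:00.

Final answer: 49.09 minutes past 3:00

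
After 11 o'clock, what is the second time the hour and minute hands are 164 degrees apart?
At t minutes past 11:00, the hour hand is at 30 x 11 + 0.5t degrees and the minute hand is at 6t degrees.
The smaller angle between them is 164 degrees when |30H - 5.5t| = 164 or |30H - 5.5t| = 196.
With H = 11, solve 30 x 11 - 5.5t = +/- target for each target:
  t = (30 x 11 - 164) / 5.5 = 30.18
  t = (30 x 11 + 164) / 5.5 = 89.82 (outside (0, 60))
  t = (30 x 11 - 196) / 5.5 = 24.36
  t = (30 x 11 + 196) / 5.5 = 95.64 (outside (0, 60))
Valid solutions in (0, 60): {24.36, 30.18} minutes.
The second occurrence is t = 30.18 minutes.
The hands form a 164-degree angle at 30.18 minutes past 11:00.

Final answer: 30.18 minutes past 11:00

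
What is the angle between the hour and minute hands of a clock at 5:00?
Hour hand position: 5 x 30 + 0 x 0.5 = 150 degrees
Minute hand position: 0 x 6 = 0 degrees
Difference: |150 - 0| = 150 degrees
The angle between the hands is 150 degrees

Final answer: 150 degrees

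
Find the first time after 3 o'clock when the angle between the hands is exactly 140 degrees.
At t minutes past 3:00, the hour hand is at 30 x 3 + 0.5t degrees and the minute hand is at 6t degrees.
The smaller angle between them is 140 degrees when |30H - 5.5t| = 140 or |30H - 5.5t| = 220.
With H = 3, solve 30 x 3 - 5.5t = +/- target for each target:
  t = (30 x 3 - 140) / 5.5 = -9.09 (outside (0, 60))
  t = (30 x 3 + 140) / 5.5 = 41.82
  t = (30 x 3 - 220) / 5.5 = -23.64 (outside (0, 60))
  t = (30 x 3 + 220) / 5.5 = 56.36
Valid solutions in (0, 60): {41.82, 56.36} minutes.
The first occurrence is t = 41.82 minutes.
The hands form a 140-degree angle at 41.82 minutes past 3:00.

Final answer: 41.82 minutes past 3:00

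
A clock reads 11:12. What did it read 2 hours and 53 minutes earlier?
Starting time: 11:12 = 672 total minutes past 12:00
Subtracting: 2 hours and 53 minutes = 173 minutes
672 - 173 = 499 minutes
= 8 hours and 19 minutes past 12:00 = 8:19

Final answer: 8:19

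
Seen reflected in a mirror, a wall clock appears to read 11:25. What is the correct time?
Reflection across the vertical (12-6) axis maps a hand at angle A degrees to (360 - A) degrees, which sends a reading of T minutes past 12:00 to (720 - T) minutes past 12:00.
Mirror reads 11:25 = 685 minutes past 12:00.
Actual time: (720 - 685) mod 720 = 35 minutes = 12:35.

Final answer: 12:35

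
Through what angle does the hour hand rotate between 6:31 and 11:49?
The hour hand moves 0.5 degrees per minute.
Time elapsed: 11:49 - 6:31 = 318 minutes
Angular displacement: 318 x 0.5 = 159 degrees

Final answer: 159 degrees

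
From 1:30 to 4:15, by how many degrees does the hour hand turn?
The hour hand moves 0.5 degrees per minute.
Time elapsed: 4:15 - 1:30 = 165 minutes
Angular displacement: 165 x 0.5 = 82.5 degrees

Final answer: 82.5 degrees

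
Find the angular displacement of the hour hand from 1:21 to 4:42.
The hour hand moves 0.5 degrees per minute.
Time elapsed: 4:42 - 1:21 = 201 minutes
Angular displacement: 201 x 0.5 = 100.5 degrees

Final answer: 100.5 degrees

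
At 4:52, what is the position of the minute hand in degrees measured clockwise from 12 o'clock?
The minute hand moves 6 degrees per minute.
At 4:52: 52 x 6 = 312 degrees

Final answer: 312 degrees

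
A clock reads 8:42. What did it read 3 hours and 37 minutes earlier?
Starting time: 8:42 = 522 total minutes past 12:00
Subtracting: 3 hours and 37 minutes = 217 minutes
522 - 217 = 305 minutes
= 5 hours and 5 minutes past 12:00 = 5:05

Final answer: 5:05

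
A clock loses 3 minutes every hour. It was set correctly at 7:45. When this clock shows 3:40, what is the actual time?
For every 60 true minutes, the faulty clock advances 57 minutes, so 1 faulty-clock minute corresponds to 60/57 true minutes.
From 7:45 to 3:40 on the faulty dial is 475 minutes.
True elapsed: 475 x 60/57 = 500 minutes = 8 hours and 20 minutes.
True time: 7:45 + 8 hours and 20 minutes = 4:05.

Final answer: 4:05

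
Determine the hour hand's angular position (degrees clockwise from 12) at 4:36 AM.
The hour hand moves 30 degrees per hour and 0.5 degrees per minute.
At 4:36: (4) x 30 + 36 x 0.5 = 120 + 18 = 138 degrees

Final answer: 138 degrees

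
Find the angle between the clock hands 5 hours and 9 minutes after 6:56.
First find the time 5 hours and 9 minutes after 6:56.
Total minutes: 6 x 60 + 56 + 5 x 60 + 9 = 725.
725 mod 720 = 5 minutes = 12:05.
Now compute the angle at 12:05:
Hour hand: 0 x 30 + 5 x 0.5 = 2.5 degrees
Minute hand: 5 x 6 = 30 degrees
Difference: |2.5 - 30| = 27.5 degrees
The angle is 27.5 degrees

Final answer: 27.5 degrees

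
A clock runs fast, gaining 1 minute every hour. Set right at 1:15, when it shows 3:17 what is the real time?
For every 60 true minutes, the faulty clock advances 61 minutes, so 1 faulty-clock minute corresponds to 60/61 true minutes.
From 1:15 to 3:17 on the faulty dial is 122 minutes.
True elapsed: 122 x 60/61 = 120 minutes = 2 hours.
True time: 1:15 + 2 hours = 3:15.

Final answer: 3:15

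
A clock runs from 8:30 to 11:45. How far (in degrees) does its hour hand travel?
The hour hand moves 0.5 degrees per minute.
Time elapsed: 11:45 - 8:30 = 195 minutes
Angular displacement: 195 x 0.5 = 97.5 degrees

Final answer: 97.5 degrees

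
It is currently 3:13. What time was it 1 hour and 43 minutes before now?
Starting time: 3:13 = 193 total minutes past 12:00
Subtracting: 1 hour and 43 minutes = 103 minutes
193 - 103 = 90 minutes
= 1 hour and 30 minutes past 12:00 = 1:30

Final answer: 1:30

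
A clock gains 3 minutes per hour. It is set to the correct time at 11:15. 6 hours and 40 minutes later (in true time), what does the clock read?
For every 60 true minutes, the faulty clock advances 60 + 3 = 63 minutes.
True elapsed: 6 hours and 40 minutes = 400 minutes.
Faulty clock advances: 400 x 63/60 = 420 minutes (drift: 20 minutes ahead).
Shown time: 11:15 + 420 minutes = 6:15.

Final answer: 6:15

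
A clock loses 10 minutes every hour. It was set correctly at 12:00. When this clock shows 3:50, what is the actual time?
For every 60 true minutes, the faulty clock advances 50 minutes, so 1 faulty-clock minute corresponds to 60/50 true minutes.
From 12:00 to 3:50 on the faulty dial is 230 minutes.
True elapsed: 230 x 60/50 = 276 minutes = 4 hours and 36 minutes.
True time: 12:00 + 4 hours and 36 minutes = 4:36.

Final answer: 4:36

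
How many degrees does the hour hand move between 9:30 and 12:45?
The hour hand moves 0.5 degrees per minute.
Time elapsed: 12:45 - 9:30 = 195 minutes
Angular displacement: 195 x 0.5 = 97.5 degrees

Final answer: 97.5 degrees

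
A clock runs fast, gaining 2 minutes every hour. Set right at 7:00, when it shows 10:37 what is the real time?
For every 60 true minutes, the faulty clock advances 62 minutes, so 1 faulty-clock minute corresponds to 60/62 true minutes.
From 7:00 to 10:37 on the faulty dial is 217 minutes.
True elapsed: 217 x 60/62 = 210 minutes = 3 hours and 30 minutes.
True time: 7:00 + 3 hours and 30 minutes = 10:30.

Final answer: 10:30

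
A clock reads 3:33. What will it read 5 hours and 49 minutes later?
Starting time: 3:33
Adding 49 minutes to 33 minutes: 33 + 49 = 82 minutes = 1 hour and 22 minutes
Adding 5 hours: 3 + 5 + 1 (carry) = 9
Final time: 9:22

Final answer: 9:22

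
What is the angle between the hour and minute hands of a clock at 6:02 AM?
Hour hand position: 6 x 30 + 2 x 0.5 = 181 degrees
Minute hand position: 2 x 6 = 12 degrees
Difference: |181 - 12| = 169 degrees
The angle between the hands is 169 degrees

Final answer: 169 degrees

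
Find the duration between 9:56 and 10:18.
From 9:56 to 10:18:
(10 x 60 + 18) - (9 x 60 + 56) = 618 - 596 = 22 minutes
= 22 minutes

Final answer: 22 minutes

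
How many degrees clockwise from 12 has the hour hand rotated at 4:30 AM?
The hour hand moves 30 degrees per hour and 0.5 degrees per minute.
At 4:30: (4) x 30 + 30 x 0.5 = 120 + 15 = 135 degrees

Final answer: 135 degrees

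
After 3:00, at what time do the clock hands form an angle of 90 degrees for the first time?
At t minutes past 3:00, the hour hand is at 30 x 3 + 0.5t degrees and the minute hand is at 6t degrees.
The smaller angle between them is 90 degrees when |30H - 5.5t| = 90 or |30H - 5.5t| = 270.
With H = 3, solve 30 x 3 - 5.5t = +/- target for each target:
  t = (30 x 3 - 90) / 5.5 = 0 (outside (0, 60))
  t = (30 x 3 + 90) / 5.5 = 32.73
  t = (30 x 3 - 270) / 5.5 = -32.73 (outside (0, 60))
  t = (30 x 3 + 270) / 5.5 = 65.45 (outside (0, 60))
Valid solutions in (0, 60): {32.73} minutes.
The first occurrence is t = 32.73 minutes.
The hands form a 90-degree angle at 32.73 minutes past 3:00.

Final answer: 32.73 minutes past 3:00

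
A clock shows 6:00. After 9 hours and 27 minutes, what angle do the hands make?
First find the time 9 hours and 27 minutes after 6:00.
Total minutes: 6 x 60 + 0 + 9 x 60 + 27 = 927.
927 mod 720 = 207 minutes = 3:27.
Now compute the angle at 3:27:
Hour hand: 3 x 30 + 27 x 0.5 = 103.5 degrees
Minute hand: 27 x 6 = 162 degrees
Difference: |103.5 - 162| = 58.5 degrees
The angle is 58.5 degrees

Final answer: 58.5 degrees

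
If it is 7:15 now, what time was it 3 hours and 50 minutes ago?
Starting time: 7:15 = 435 total minutes past 12:00
Subtracting: 3 hours and 50 minutes = 230 minutes
435 - 230 = 205 minutes
= 3 hours and 25 minutes past 12:00 = 3:25

Final answer: 3:25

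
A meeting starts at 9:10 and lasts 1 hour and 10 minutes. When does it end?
Starting time: 9:10
Adding 10 minutes to 10 minutes: 10 + 10 = 20 minutes
Adding 1 hour: 9 + 1 = 10
Final time: 10:20

Final answer: 10:20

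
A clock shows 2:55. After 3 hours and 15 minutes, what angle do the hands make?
First find the time 3 hours and 15 minutes after 2:55.
Total minutes: 2 x 60 + 55 + 3 x 60 + 15 = 370.
370 mod 720 = 370 minutes = 6:10.
Now compute the angle at 6:10:
Hour hand: 6 x 30 + 10 x 0.5 = 185 degrees
Minute hand: 10 x 6 = 60 degrees
Difference: |185 - 60| = 125 degrees
The angle is 125 degrees

Final answer: 125 degrees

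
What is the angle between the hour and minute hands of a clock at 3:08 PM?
Hour hand position: 3 x 30 + 8 x 0.5 = 94 degrees
Minute hand position: 8 x 6 = 48 degrees
Difference: |94 - 48| = 46 degrees
The angle between the hands is 46 degrees

Final answer: 46 degrees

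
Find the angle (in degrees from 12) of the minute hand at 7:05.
The minute hand moves 6 degrees per minute.
At 7:05: 5 x 6 = 30 degrees

Final answer: 30 degrees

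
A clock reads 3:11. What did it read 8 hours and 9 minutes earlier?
Starting time: 3:11 = 191 total minutes past 12:00
Subtracting: 8 hours and 9 minutes = 489 minutes
191 - 489 = -298 (negative, add 12 hours = 720) = 422 minutes
= 7 hours and 2 minutes past 12:00 = 7:02

Final answer: 7:02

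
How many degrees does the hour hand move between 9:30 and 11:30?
The hour hand moves 0.5 degrees per minute.
Time elapsed: 11:30 - 9:30 = 120 minutes
Angular displacement: 120 x 0.5 = 60 degrees

Final answer: 60 degrees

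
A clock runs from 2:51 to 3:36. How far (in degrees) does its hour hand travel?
The hour hand moves 0.5 degrees per minute.
Time elapsed: 3:36 - 2:51 = 45 minutes
Angular displacement: 45 x 0.5 = 22.5 degrees

Final answer: 22.5 degrees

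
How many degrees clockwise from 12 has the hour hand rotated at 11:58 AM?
The hour hand moves 30 degrees per hour and 0.5 degrees per minute.
At 11:58: (11) x 30 + 58 x 0.5 = 330 + 29 = 359 degrees

Final answer: 359 degrees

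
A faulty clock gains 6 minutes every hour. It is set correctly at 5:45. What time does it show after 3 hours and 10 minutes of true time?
For every 60 true minutes, the faulty clock advances 60 + 6 = 66 minutes.
True elapsed: 3 hours and 10 minutes = 190 minutes.
Faulty clock advances: 190 x 66/60 = 209 minutes (drift: 19 minutes ahead).
Shown time: 5:45 + 209 minutes = 9:14.

Final answer: 9:14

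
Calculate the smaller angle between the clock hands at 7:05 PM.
Hour hand position: 7 x 30 + 5 x 0.5 = 212.5 degrees
Minute hand position: 5 x 6 = 30 degrees
Difference: |212.5 - 30| = 182.5 degrees
Since 182.5 > 180, the smaller angle is 360 - 182.5 = 177.5 degrees

Final answer: 177.5 degrees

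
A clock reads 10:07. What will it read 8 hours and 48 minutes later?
Starting time: 10:07
Adding 48 minutes to 7 minutes: 7 + 48 = 55 minutes
Adding 8 hours: 10 + 8 = 18 - 12 = 6
Final time: 6:55

Final answer: 6:55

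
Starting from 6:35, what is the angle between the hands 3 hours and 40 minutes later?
First find the time 3 hours and 40 minutes after 6:35.
Total minutes: 6 x 60 + 35 + 3 x 60 + 40 = 615.
615 mod 720 = 615 minutes = 10:15.
Now compute the angle at 10:15:
Hour hand: 10 x 30 + 15 x 0.5 = 307.5 degrees
Minute hand: 15 x 6 = 90 degrees
Difference: |307.5 - 90| = 217.5 degrees
Smaller angle: 360 - 217.5 = 142.5 degrees

Final answer: 142.5 degrees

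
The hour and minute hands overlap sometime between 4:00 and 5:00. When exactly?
The minute hand gains 5.5 degrees per minute on the hour hand.
At 4:00, the hour hand is at 120 degrees and the minute hand is at 0 degrees.
The gap is 120 degrees. Time to close: 120/5.5 = 60 x 4/11 = 21.82 minutes.
The hands overlap at 21.82 minutes past 4:00.

Final answer: 21.82 minutes past 4:00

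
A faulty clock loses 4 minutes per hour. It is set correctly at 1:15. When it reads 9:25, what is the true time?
For every 60 true minutes, the faulty clock advances 56 minutes, so 1 faulty-clock minute corresponds to 60/56 true minutes.
From 1:15 to 9:25 on the faulty dial is 490 minutes.
True elapsed: 490 x 60/56 = 525 minutes = 8 hours and 45 minutes.
True time: 1:15 + 8 hours and 45 minutes = 10:00.

Final answer: 10:00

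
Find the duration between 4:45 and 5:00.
From 4:45 to 5:00:
(5 x 60 + 0) - (4 x 60 + 45) = 300 - 285 = 15 minutes
= 15 minutes

Final answer: 15 minutes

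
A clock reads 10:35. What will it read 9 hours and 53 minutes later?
Starting time: 10:35
Adding 53 minutes to 35 minutes: 35 + 53 = 88 minutes = 1 hour and 28 minutes
Adding 9 hours: 10 + 9 + 1 (carry) = 20 - 12 = 8
Final time: 8:28

Final answer: 8:28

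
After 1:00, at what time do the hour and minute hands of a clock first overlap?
The minute hand gains 5.5 degrees per minute on the hour hand.
At 1:00, the hour hand is at 30 degrees and the minute hand is at 0 degrees.
The gap is 30 degrees. Time to close: 30/5.5 = 60 x 1/11 = 5.45 minutes.
The hands overlap at 5.45 minutes past 1:00.

Final answer: 5.45 minutes past 1:00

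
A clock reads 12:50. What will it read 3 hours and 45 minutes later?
Starting time: 12:50
Adding 45 minutes to 50 minutes: 50 + 45 = 95 minutes = 1 hour and 35 minutes
Adding 3 hours: 12 + 3 + 1 (carry) = 16 - 12 = 4
Final time: 4:35

Final answer: 4:35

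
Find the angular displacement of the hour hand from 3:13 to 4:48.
The hour hand moves 0.5 degrees per minute.
Time elapsed: 4:48 - 3:13 = 95 minutes
Angular displacement: 95 x 0.5 = 47.5 degrees

Final answer: 47.5 degrees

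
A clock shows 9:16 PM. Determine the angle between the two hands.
Hour hand position: 9 x 30 + 16 x 0.5 = 278 degrees
Minute hand position: 16 x 6 = 96 degrees
Difference: |278 - 96| = 182 degrees
Since 182 > 180, the smaller angle is 360 - 182 = 178 degrees

Final answer: 178 degrees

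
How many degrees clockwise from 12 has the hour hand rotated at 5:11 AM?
The hour hand moves 30 degrees per hour and 0.5 degrees per minute.
At 5:11: (5) x 30 + 11 x 0.5 = 150 + 5.5 = 155.5 degrees

Final answer: 155.5 degrees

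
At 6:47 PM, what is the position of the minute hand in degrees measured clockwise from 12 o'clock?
The minute hand moves 6 degrees per minute.
At 6:47: 47 x 6 = 282 degrees

Final answer: 282 degrees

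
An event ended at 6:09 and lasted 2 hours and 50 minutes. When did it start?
Starting time: 6:09 = 369 total minutes past 12:00
Subtracting: 2 hours and 50 minutes = 170 minutes
369 - 170 = 199 minutes
= 3 hours and 19 minutes past 12:00 = 3:19

Final answer: 3:19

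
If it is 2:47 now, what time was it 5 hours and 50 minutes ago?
Starting time: 2:47 = 167 total minutes past 12:00
Subtracting: 5 hours and 50 minutes = 350 minutes
167 - 350 = -183 (negative, add 12 hours = 720) = 537 minutes
= 8 hours and 57 minutes past 12:00 = 8:57

Final answer: 8:57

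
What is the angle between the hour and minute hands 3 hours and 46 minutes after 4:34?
First find the time 3 hours and 46 minutes after 4:34.
Total minutes: 4 x 60 + 34 + 3 x 60 + 46 = 500.
500 mod 720 = 500 minutes = 8:20.
Now compute the angle at 8:20:
Hour hand: 8 x 30 + 20 x 0.5 = 250 degrees
Minute hand: 20 x 6 = 120 degrees
Difference: |250 - 120| = 130 degrees
The angle is 130 degrees

Final answer: 130 degrees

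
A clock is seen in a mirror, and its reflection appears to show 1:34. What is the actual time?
Reflection across the vertical (12-6) axis maps a hand at angle A degrees to (360 - A) degrees, which sends a reading of T minutes past 12:00 to (720 - T) minutes past 12:00.
Mirror reads 1:34 = 94 minutes past 12:00.
Actual time: (720 - 94) mod 720 = 626 minutes = 10:26.

Final answer: 10:26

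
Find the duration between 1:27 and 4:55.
From 1:27 to 4:55:
(4 x 60 + 55) - (1 x 60 + 27) = 295 - 87 = 208 minutes
= 3 hours and 28 minutes

Final answer: 3 hours and 28 minutes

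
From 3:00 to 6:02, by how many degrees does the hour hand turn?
The hour hand moves 0.5 degrees per minute.
Time elapsed: 6:02 - 3:00 = 182 minutes
Angular displacement: 182 x 0.5 = 91 degrees

Final answer: 91 degrees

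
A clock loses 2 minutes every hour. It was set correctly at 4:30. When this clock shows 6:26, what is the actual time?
For every 60 true minutes, the faulty clock advances 58 minutes, so 1 faulty-clock minute corresponds to 60/58 true minutes.
From 4:30 to 6:26 on the faulty dial is 116 minutes.
True elapsed: 116 x 60/58 = 120 minutes = 2 hours.
True time: 4:30 + 2 hours = 6:30.

Final answer: 6:30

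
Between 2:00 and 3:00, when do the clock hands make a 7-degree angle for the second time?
At t minutes past 2:00, the hour hand is at 30 x 2 + 0.5t degrees and the minute hand is at 6t degrees.
The smaller angle between them is 7 degrees when |30H - 5.5t| = 7 or |30H - 5.5t| = 353.
With H = 2, solve 30 x 2 - 5.5t = +/- target for each target:
  t = (30 x 2 - 7) / 5.5 = 9.64
  t = (30 x 2 + 7) / 5.5 = 12.18
  t = (30 x 2 - 353) / 5.5 = -53.27 (outside (0, 60))
  t = (30 x 2 + 353) / 5.5 = 75.09 (outside (0, 60))
Valid solutions in (0, 60): {9.64, 12.18} minutes.
The second occurrence is t = 12.18 minutes.
The hands form a 7-degree angle at 12.18 minutes past 2:00.

Final answer: 12.18 minutes past 2:00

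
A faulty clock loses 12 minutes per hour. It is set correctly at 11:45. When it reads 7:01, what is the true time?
For every 60 true minutes, the faulty clock advances 48 minutes, so 1 faulty-clock minute corresponds to 60/48 true minutes.
From 11:45 to 7:01 on the faulty dial is 436 minutes.
True elapsed: 436 x 60/48 = 545 minutes = 9 hours and 5 minutes.
True time: 11:45 + 9 hours and 5 minutes = 8:50.

Final answer: 8:50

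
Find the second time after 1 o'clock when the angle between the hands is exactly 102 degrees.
At t minutes past 1:00, the hour hand is at 30 x 1 + 0.5t degrees and the minute hand is at 6t degrees.
The smaller angle between them is 102 degrees when |30H - 5.5t| = 102 or |30H - 5.5t| = 258.
With H = 1, solve 30 x 1 - 5.5t = +/- target for each target:
  t = (30 x 1 - 102) / 5.5 = -13.09 (outside (0, 60))
  t = (30 x 1 + 102) / 5.5 = 24
  t = (30 x 1 - 258) / 5.5 = -41.45 (outside (0, 60))
  t = (30 x 1 + 258) / 5.5 = 52.36
Valid solutions in (0, 60): {24, 52.36} minutes.
The second occurrence is t = 52.36 minutes.
The hands form a 102-degree angle at 52.36 minutes past 1:00.

Final answer: 52.36 minutes past 1:00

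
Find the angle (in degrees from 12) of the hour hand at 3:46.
The hour hand moves 30 degrees per hour and 0.5 degrees per minute.
At 3:46: (3) x 30 + 46 x 0.5 = 90 + 23 = 113 degrees

Final answer: 113 degrees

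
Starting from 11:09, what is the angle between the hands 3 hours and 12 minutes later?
First find the time 3 hours and 12 minutes after 11:09.
Total minutes: 11 x 60 + 9 + 3 x 60 + 12 = 861.
861 mod 720 = 141 minutes = 2:21.
Now compute the angle at 2:21:
Hour hand: 2 x 30 + 21 x 0.5 = 70.5 degrees
Minute hand: 21 x 6 = 126 degrees
Difference: |70.5 - 126| = 55.5 degrees
The angle is 55.5 degrees

Final answer: 55.5 degrees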